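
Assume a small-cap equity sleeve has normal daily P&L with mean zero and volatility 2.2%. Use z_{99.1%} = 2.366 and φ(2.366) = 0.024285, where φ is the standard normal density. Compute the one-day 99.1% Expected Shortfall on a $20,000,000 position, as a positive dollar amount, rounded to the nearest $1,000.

Tail multiplier: φ(z)/(1−α) = 0.024285 / 0.009 = 2.698.
ES = 2.2% × 2.698 = 5.936%.
On $20,000,000: 0.05936 × $20,000,000 = $1,187,200.

$1,187,000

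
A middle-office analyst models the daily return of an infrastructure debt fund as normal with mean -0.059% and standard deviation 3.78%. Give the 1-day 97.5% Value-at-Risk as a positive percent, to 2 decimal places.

At 97.5% one-sided, z = 1.960.
VaR = −μ + z·σ = −(-0.059%) + 1.960 × 3.78% = 7.468%.

7.47%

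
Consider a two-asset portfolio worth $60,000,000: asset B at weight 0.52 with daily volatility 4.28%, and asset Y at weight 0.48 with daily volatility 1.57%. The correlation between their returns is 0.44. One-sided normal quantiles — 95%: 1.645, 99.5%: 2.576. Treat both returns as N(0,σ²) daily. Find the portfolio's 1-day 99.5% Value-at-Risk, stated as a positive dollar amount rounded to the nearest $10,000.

σ_p² = 0.52²·4.28² + 0.48²·1.57² + 2·0.44·0.52·0.48·4.28·1.57 = 6.9972 (%²).
σ_p = √6.9972 = 2.645%.
VaR = 2.576 × 2.645% = 6.814%; on $60,000,000 that is $4,088,400.

$4,090,000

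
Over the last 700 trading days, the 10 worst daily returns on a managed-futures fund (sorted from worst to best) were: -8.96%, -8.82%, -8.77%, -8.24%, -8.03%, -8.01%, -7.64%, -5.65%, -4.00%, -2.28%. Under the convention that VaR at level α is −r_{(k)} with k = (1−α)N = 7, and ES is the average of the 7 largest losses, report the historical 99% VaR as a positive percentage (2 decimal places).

k = 7; the 7th lowest return is -7.64%, so VaR = 7.64%.

7.64%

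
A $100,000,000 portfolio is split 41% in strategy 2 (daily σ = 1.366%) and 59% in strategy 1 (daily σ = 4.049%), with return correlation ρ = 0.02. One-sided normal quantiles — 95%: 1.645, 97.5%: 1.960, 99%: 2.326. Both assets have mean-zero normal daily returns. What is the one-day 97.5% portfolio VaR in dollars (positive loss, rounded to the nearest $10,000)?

σ_p² = 0.41²·1.366² + 0.59²·4.049² + 2·0.02·0.41·0.59·1.366·4.049 = 6.0741 (%²).
σ_p = √6.0741 = 2.465%.
VaR = 1.960 × 2.465% = 4.831%; on $100,000,000 that is $4,831,000.

$4,830,000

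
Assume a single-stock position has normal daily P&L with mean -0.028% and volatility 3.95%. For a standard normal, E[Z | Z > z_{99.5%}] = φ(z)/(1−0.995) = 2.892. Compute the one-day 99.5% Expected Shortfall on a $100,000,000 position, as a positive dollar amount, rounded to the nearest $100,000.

$11,500,000

ES = −(-0.028%) + 3.95% × 2.892 = 11.451%.
On $100,000,000: 0.11451 × $100,000,000 = $11,451,000.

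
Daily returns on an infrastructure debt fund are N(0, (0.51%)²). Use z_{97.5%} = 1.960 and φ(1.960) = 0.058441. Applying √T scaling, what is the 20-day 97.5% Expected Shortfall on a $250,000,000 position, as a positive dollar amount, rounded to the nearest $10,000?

$13,330,000

σ_{20d} = 0.51% × √20 = 2.281%.
ES multiplier = φ(z)/(1−α) = 0.058441/0.025 = 2.338.
ES = 2.281% × 2.338 = 5.333%; on $250,000,000: $13,332,500.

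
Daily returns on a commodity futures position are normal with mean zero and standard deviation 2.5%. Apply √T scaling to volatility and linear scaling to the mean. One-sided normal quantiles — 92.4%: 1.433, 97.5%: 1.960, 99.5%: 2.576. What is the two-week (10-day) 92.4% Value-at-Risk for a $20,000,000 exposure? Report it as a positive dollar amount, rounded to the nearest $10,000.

$2,270,000

σ_{10d} = 2.5% × √10 = 7.906%.
VaR = 1.433 × 7.906% = 11.329%.
On $20,000,000: 0.11329 × $20,000,000 = $2,265,800.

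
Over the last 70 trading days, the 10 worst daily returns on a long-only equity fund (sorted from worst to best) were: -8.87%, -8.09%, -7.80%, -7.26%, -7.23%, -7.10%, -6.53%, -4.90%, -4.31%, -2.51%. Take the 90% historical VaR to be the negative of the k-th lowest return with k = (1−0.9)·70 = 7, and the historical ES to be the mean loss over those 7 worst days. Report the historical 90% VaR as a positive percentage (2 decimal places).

k = 7; the 7th lowest return is -6.53%, so VaR = 6.53%.

6.53%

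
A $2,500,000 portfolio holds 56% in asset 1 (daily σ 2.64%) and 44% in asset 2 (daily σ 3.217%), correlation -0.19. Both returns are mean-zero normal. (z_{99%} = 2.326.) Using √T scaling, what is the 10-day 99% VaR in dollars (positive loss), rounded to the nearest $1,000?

σ_p = √(0.56²·2.64² + 0.44²·3.217² + 2·-0.19·0.56·0.44·2.64·3.217) = 1.842%.
σ_{10d} = 1.842% × √10 = 5.825%.
VaR = 2.326 × 5.825% = 13.549%; on $2,500,000 that is $338,725.

$339,000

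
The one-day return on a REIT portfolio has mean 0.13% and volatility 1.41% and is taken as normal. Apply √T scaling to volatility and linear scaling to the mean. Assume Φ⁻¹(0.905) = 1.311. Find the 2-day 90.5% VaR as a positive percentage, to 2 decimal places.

σ_{2d} = 1.41% × √2 = 1.994%; μ_{2d} = 2 × 0.13% = 0.260%.
VaR = −(0.260%) + 1.311 × 1.994% = 2.354%.

2.35%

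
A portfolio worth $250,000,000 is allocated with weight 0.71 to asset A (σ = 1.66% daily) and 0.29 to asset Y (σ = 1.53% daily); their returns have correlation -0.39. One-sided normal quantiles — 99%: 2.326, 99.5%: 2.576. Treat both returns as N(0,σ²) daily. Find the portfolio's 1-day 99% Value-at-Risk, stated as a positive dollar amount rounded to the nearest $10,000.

σ_p² = 0.71²·1.66² + 0.29²·1.53² + 2·-0.39·0.71·0.29·1.66·1.53 = 1.1781 (%²).
σ_p = √1.1781 = 1.085%.
VaR = 2.326 × 1.085% = 2.524%; on $250,000,000 that is $6,310,000.

$6,310,000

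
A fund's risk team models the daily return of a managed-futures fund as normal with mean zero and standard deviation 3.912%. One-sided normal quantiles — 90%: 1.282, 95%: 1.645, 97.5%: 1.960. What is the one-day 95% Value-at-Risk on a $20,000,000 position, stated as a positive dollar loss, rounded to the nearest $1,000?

$1,287,000

VaR = z·σ = 1.645 × 3.912% = 6.435%.
On $20,000,000: 0.06435 × $20,000,000 = $1,287,000.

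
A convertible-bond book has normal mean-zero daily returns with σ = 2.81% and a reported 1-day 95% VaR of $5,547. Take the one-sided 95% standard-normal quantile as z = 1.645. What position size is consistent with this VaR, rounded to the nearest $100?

$120,000

VaR as a fraction of value: z·σ = 1.645 × 2.81% = 4.62245%.
Position = $5,547 / 0.0462245 = $120,001.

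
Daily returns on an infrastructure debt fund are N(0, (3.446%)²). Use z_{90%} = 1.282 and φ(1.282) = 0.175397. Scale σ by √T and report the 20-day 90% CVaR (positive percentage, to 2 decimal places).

27.03%

σ_{20d} = 3.446% × √20 = 15.411%.
ES multiplier = φ(z)/(1−α) = 0.175397/0.1 = 1.754.
ES = 15.411% × 1.754 = 27.031%.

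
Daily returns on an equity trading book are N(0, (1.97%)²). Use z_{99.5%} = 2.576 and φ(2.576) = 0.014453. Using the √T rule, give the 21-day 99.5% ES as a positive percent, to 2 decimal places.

σ_{21d} = 1.97% × √21 = 9.028%.
ES multiplier = φ(z)/(1−α) = 0.014453/0.005 = 2.891.
ES = 9.028% × 2.891 = 26.100%.

26.10%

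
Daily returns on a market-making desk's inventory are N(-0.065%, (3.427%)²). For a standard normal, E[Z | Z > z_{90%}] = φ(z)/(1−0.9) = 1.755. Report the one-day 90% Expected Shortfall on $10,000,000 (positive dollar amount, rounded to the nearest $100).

ES = −(-0.065%) + 3.427% × 1.755 = 6.079%.
On $10,000,000: 0.06079 × $10,000,000 = $607,900.

$607,900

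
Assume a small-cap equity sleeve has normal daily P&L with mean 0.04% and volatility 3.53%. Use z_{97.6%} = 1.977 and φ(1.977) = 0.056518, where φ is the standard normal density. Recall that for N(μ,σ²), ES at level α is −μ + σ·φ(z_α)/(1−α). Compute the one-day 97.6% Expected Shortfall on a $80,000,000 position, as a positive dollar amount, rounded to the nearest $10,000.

$6,620,000

Tail multiplier: φ(z)/(1−α) = 0.056518 / 0.024 = 2.355.
ES = −(0.04%) + 3.53% × 2.355 = 8.273%.
On $80,000,000: 0.08273 × $80,000,000 = $6,618,400.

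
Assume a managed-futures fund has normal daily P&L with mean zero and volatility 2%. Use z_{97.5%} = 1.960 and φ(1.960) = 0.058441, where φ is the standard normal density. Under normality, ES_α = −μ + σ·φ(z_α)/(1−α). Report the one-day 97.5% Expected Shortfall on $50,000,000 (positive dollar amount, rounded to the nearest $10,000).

Tail multiplier: φ(z)/(1−α) = 0.058441 / 0.025 = 2.338.
ES = 2% × 2.338 = 4.676%.
On $50,000,000: 0.04676 × $50,000,000 = $2,338,000.

$2,340,000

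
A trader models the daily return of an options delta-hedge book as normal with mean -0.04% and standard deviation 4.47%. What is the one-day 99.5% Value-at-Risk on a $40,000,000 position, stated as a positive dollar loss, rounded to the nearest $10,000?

$4,620,000

At 99.5% one-sided, z = 2.576.
VaR = −μ + z·σ = −(-0.04%) + 2.576 × 4.47% = 11.555%.
On $40,000,000: 0.11555 × $40,000,000 = $4,622,000.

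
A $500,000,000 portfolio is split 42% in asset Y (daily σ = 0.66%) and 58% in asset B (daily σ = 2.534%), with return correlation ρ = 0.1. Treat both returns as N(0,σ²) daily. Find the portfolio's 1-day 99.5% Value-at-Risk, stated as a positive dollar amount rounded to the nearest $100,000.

$19,600,000

σ_p² = 0.42²·0.66² + 0.58²·2.534² + 2·0.1·0.42·0.58·0.66·2.534 = 2.3184 (%²).
σ_p = √2.3184 = 1.523%.
At 99.5%, z = 2.576.
VaR = 2.576 × 1.523% = 3.923%; on $500,000,000 that is $19,615,000.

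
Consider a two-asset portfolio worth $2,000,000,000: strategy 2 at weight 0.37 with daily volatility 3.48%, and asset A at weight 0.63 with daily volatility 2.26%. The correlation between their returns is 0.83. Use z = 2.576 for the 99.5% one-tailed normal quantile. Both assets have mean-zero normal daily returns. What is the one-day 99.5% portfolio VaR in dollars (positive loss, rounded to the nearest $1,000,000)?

$134,000,000

σ_p² = 0.37²·3.48² + 0.63²·2.26² + 2·0.83·0.37·0.63·3.48·2.26 = 6.7284 (%²).
σ_p = √6.7284 = 2.594%.
VaR = 2.576 × 2.594% = 6.682%; on $2,000,000,000 that is $133,640,000.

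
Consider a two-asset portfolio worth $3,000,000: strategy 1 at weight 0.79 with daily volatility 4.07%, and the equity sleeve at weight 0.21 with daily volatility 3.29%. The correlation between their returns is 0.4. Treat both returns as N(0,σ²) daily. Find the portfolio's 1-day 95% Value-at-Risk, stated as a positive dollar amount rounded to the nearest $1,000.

$175,000

σ_p² = 0.79²·4.07² + 0.21²·3.29² + 2·0.4·0.79·0.21·4.07·3.29 = 12.5927 (%²).
σ_p = √12.5927 = 3.549%.
At 95%, z = 1.645.
VaR = 1.645 × 3.549% = 5.838%; on $3,000,000 that is $175,140.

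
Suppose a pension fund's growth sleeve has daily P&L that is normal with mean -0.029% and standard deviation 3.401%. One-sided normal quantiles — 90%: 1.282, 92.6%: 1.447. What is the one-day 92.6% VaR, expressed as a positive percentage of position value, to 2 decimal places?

4.95%

VaR = −μ + z·σ = −(-0.029%) + 1.447 × 3.401% = 4.950%.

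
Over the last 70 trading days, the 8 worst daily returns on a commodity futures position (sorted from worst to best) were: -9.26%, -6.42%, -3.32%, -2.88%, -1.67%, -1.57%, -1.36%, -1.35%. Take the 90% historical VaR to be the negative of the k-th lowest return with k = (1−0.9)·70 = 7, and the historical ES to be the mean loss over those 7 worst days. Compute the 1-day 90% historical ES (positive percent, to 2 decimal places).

3.78%

The 7 worst returns sum to -26.48%.
ES = −(-26.48%) / 7 = 3.7828…% ≈ 3.78%.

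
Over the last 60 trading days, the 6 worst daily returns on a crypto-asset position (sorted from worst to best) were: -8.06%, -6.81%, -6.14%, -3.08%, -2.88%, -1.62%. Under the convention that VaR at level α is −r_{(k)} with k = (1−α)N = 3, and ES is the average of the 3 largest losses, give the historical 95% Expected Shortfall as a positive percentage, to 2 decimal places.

7.00%

The 3 worst returns sum to -21.01%.
ES = −(-21.01%) / 3 = 7.0033…% ≈ 7.00%.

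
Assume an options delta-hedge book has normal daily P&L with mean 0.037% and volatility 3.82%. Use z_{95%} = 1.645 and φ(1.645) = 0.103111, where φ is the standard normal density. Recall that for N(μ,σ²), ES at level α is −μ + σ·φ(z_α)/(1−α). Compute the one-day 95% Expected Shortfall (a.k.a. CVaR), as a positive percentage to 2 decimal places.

7.84%

Tail multiplier: φ(z)/(1−α) = 0.103111 / 0.05 = 2.062.
ES = −(0.037%) + 3.82% × 2.062 = 7.840%.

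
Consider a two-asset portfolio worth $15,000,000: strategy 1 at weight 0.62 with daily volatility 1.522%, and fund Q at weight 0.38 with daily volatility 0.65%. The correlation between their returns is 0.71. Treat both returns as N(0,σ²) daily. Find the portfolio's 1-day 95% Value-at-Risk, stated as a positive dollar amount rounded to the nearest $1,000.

$279,000

σ_p² = 0.62²·1.522² + 0.38²·0.65² + 2·0.71·0.62·0.38·1.522·0.65 = 1.2824 (%²).
σ_p = √1.2824 = 1.132%.
At 95%, z = 1.645.
VaR = 1.645 × 1.132% = 1.862%; on $15,000,000 that is $279,300.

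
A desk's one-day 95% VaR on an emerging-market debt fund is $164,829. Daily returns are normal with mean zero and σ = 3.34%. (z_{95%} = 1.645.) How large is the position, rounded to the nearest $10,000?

$3,000,000

VaR as a fraction of value: z·σ = 1.645 × 3.34% = 5.4943%.
Position = $164,829 / 0.054943 = $3,000,000.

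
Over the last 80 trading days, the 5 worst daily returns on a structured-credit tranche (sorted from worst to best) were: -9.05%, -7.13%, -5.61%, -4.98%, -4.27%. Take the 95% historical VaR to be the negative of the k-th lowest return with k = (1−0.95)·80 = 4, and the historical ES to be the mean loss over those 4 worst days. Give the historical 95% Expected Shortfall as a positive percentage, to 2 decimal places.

The 4 worst returns sum to -26.77%.
ES = −(-26.77%) / 4 = 6.6925% ≈ 6.69%.

6.69%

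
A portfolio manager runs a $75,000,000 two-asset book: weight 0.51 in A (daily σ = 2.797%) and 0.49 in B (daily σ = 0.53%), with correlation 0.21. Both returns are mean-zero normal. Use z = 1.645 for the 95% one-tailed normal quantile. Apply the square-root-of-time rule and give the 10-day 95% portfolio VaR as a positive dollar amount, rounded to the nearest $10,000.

σ_p = √(0.51²·2.797² + 0.49²·0.53² + 2·0.21·0.51·0.49·2.797·0.53) = 1.503%.
σ_{10d} = 1.503% × √10 = 4.753%.
VaR = 1.645 × 4.753% = 7.819%; on $75,000,000 that is $5,864,250.

$5,860,000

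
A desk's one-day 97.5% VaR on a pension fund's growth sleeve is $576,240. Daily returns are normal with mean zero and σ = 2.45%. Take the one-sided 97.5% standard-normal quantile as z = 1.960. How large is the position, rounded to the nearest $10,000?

VaR as a fraction of value: z·σ = 1.960 × 2.45% = 4.802%.
Position = $576,240 / 0.04802 = $12,000,000.

$12,000,000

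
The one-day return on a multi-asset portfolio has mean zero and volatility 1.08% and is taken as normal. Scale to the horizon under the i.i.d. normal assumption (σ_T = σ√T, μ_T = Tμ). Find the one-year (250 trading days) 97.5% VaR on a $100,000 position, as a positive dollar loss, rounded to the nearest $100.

At 97.5%, z = 1.960.
σ_{250d} = 1.08% × √250 = 17.076%.
VaR = 1.960 × 17.076% = 33.469%.
On $100,000: 0.33469 × $100,000 = $33,469.

$33,500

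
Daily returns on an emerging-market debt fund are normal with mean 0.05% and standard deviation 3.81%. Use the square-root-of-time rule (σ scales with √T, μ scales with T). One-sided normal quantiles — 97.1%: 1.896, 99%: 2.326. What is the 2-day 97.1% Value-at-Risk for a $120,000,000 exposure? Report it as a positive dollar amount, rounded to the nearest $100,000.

σ_{2d} = 3.81% × √2 = 5.388%; μ_{2d} = 2 × 0.05% = 0.100%.
VaR = −(0.100%) + 1.896 × 5.388% = 10.116%.
On $120,000,000: 0.10116 × $120,000,000 = $12,139,200.

$12,100,000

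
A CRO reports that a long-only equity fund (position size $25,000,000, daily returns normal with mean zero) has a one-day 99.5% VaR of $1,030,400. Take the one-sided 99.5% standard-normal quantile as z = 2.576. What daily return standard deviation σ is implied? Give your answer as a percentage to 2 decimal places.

VaR as a fraction: $1,030,400 / $25,000,000 = 4.122%.
σ = VaR / z = 4.122% / 2.576 = 1.600%.

1.60%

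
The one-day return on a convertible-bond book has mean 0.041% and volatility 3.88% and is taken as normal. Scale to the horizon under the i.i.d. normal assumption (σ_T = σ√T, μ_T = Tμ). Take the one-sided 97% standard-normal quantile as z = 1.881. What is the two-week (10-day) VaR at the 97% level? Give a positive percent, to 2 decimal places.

22.67%

σ_{10d} = 3.88% × √10 = 12.270%; μ_{10d} = 10 × 0.041% = 0.410%.
VaR = −(0.410%) + 1.881 × 12.270% = 22.670%.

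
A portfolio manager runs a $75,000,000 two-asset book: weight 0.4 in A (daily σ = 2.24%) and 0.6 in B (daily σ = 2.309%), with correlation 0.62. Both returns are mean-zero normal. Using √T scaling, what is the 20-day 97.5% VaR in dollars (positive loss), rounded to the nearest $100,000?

$13,600,000

σ_p = √(0.4²·2.24² + 0.6²·2.309² + 2·0.62·0.4·0.6·2.24·2.309) = 2.064%.
σ_{20d} = 2.064% × √20 = 9.230%.
z(97.5%) = 1.960.
VaR = 1.960 × 9.230% = 18.091%; on $75,000,000 that is $13,568,250.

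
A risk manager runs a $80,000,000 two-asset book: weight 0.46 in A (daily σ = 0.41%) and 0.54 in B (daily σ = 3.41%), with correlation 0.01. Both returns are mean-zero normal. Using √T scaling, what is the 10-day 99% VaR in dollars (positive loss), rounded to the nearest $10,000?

$10,900,000

σ_p = √(0.46²·0.41² + 0.54²·3.41² + 2·0.01·0.46·0.54·0.41·3.41) = 1.853%.
σ_{10d} = 1.853% × √10 = 5.860%.
z(99%) = 2.326.
VaR = 2.326 × 5.860% = 13.630%; on $80,000,000 that is $10,904,000.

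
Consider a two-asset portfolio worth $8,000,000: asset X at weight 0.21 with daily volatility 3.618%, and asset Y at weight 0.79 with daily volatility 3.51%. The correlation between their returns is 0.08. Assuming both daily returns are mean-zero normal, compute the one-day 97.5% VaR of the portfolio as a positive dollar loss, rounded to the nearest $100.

σ_p² = 0.21²·3.618² + 0.79²·3.51² + 2·0.08·0.21·0.79·3.618·3.51 = 8.6033 (%²).
σ_p = √8.6033 = 2.933%.
At 97.5%, z = 1.960.
VaR = 1.960 × 2.933% = 5.749%; on $8,000,000 that is $459,920.

$459,900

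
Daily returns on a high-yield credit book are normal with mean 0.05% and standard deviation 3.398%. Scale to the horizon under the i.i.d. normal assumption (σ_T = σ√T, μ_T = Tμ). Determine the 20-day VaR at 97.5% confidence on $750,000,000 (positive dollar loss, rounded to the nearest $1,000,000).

At 97.5%, z = 1.960.
σ_{20d} = 3.398% × √20 = 15.196%; μ_{20d} = 20 × 0.05% = 1.000%.
VaR = −(1.000%) + 1.960 × 15.196% = 28.784%.
On $750,000,000: 0.28784 × $750,000,000 = $215,880,000.

$216,000,000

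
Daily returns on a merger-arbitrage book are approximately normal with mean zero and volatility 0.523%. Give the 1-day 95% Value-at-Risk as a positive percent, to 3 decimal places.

0.860%

At 95% one-sided, z = 1.645.
VaR = z·σ = 1.645 × 0.523% = 0.860%.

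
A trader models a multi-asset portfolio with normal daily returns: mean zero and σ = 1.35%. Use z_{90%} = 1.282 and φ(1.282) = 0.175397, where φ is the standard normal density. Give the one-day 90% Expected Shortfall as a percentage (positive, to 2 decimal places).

Tail multiplier: φ(z)/(1−α) = 0.175397 / 0.1 = 1.754.
ES = 1.35% × 1.754 = 2.368%.

2.37%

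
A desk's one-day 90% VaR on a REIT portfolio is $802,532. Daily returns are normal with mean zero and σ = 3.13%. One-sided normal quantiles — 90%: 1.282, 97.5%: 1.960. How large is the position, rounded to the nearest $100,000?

VaR as a fraction of value: z·σ = 1.282 × 3.13% = 4.01266%.
Position = $802,532 / 0.0401266 = $20,000,000.

$20,000,000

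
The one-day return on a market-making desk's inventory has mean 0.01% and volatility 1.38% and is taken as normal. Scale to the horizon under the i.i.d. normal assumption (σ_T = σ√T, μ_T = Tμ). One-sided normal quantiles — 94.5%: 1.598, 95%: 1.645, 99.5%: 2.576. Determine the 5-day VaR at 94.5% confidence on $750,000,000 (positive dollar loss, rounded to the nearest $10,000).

σ_{5d} = 1.38% × √5 = 3.086%; μ_{5d} = 5 × 0.01% = 0.050%.
VaR = −(0.050%) + 1.598 × 3.086% = 4.881%.
On $750,000,000: 0.04881 × $750,000,000 = $36,607,500.

$36,610,000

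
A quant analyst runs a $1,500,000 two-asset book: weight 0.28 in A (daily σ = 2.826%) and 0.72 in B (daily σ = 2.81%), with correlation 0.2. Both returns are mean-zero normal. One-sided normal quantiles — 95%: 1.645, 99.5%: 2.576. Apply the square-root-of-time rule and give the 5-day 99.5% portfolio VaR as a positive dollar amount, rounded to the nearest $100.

σ_p = √(0.28²·2.826² + 0.72²·2.81² + 2·0.2·0.28·0.72·2.826·2.81) = 2.315%.
σ_{5d} = 2.315% × √5 = 5.176%.
VaR = 2.576 × 5.176% = 13.333%; on $1,500,000 that is $199,995.

$200,000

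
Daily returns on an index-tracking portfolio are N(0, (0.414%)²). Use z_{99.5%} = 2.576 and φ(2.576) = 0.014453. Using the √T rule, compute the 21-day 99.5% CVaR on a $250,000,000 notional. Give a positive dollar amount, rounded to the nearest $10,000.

$13,710,000

σ_{21d} = 0.414% × √21 = 1.897%.
ES multiplier = φ(z)/(1−α) = 0.014453/0.005 = 2.891.
ES = 1.897% × 2.891 = 5.484%; on $250,000,000: $13,710,000.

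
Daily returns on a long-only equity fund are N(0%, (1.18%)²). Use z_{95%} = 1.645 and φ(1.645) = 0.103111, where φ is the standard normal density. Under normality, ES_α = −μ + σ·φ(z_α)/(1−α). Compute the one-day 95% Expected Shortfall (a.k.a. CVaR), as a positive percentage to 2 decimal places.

Tail multiplier: φ(z)/(1−α) = 0.103111 / 0.05 = 2.062.
ES = 1.18% × 2.062 = 2.433%.

2.43%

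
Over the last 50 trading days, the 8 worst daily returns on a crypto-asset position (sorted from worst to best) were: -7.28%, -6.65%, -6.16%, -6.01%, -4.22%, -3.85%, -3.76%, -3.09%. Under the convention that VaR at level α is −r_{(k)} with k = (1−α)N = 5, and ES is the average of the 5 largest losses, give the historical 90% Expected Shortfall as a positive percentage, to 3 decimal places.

The 5 worst returns sum to -30.32%.
ES = −(-30.32%) / 5 = 6.064%.

6.064%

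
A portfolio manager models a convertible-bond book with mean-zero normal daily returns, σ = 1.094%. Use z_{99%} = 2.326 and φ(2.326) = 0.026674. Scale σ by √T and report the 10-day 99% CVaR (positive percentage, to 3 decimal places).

9.228%

σ_{10d} = 1.094% × √10 = 3.460%.
ES multiplier = φ(z)/(1−α) = 0.026674/0.01 = 2.667.
ES = 3.460% × 2.667 = 9.228%.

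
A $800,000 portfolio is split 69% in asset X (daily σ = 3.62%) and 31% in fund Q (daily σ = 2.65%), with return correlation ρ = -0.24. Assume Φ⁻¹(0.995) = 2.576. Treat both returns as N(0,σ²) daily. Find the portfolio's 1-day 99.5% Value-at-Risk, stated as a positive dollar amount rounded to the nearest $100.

$50,200

σ_p² = 0.69²·3.62² + 0.31²·2.65² + 2·-0.24·0.69·0.31·3.62·2.65 = 5.9289 (%²).
σ_p = √5.9289 = 2.435%.
VaR = 2.576 × 2.435% = 6.273%; on $800,000 that is $50,184.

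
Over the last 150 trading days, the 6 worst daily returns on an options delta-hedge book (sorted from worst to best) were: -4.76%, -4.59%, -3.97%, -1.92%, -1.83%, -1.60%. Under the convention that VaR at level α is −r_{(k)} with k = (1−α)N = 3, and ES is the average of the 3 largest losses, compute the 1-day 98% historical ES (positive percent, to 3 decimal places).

The 3 worst returns sum to -13.32%.
ES = −(-13.32%) / 3 = 4.44% ≈ 4.440%.

4.440%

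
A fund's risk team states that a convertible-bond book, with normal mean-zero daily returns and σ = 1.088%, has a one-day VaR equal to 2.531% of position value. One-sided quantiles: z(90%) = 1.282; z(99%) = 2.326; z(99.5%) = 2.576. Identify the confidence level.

99%

Implied z = VaR/σ = 2.531 / 1.088 = 2.326.
This matches z(99%) = 2.326.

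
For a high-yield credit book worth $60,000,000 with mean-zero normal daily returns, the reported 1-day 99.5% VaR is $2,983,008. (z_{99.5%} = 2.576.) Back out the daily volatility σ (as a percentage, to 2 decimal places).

1.93%

VaR as a fraction: $2,983,008 / $60,000,000 = 4.972%.
σ = VaR / z = 4.972% / 2.576 = 1.930%.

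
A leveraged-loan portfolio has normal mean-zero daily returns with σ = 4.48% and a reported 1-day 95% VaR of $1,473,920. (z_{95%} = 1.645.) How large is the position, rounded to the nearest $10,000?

$20,000,000

VaR as a fraction of value: z·σ = 1.645 × 4.48% = 7.3696%.
Position = $1,473,920 / 0.073696 = $20,000,000.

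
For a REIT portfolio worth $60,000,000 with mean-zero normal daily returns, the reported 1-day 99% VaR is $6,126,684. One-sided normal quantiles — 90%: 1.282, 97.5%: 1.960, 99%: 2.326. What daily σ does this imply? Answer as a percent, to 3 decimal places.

4.390%

VaR as a fraction: $6,126,684 / $60,000,000 = 10.211%.
σ = VaR / z = 10.211% / 2.326 = 4.390%.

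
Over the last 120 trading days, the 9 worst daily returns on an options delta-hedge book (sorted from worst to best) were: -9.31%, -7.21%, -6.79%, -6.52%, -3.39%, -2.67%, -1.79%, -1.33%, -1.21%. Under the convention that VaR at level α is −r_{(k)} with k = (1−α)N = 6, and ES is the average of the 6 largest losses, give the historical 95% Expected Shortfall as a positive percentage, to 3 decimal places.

5.982%

The 6 worst returns sum to -35.89%.
ES = −(-35.89%) / 6 = 5.9816…% ≈ 5.982%.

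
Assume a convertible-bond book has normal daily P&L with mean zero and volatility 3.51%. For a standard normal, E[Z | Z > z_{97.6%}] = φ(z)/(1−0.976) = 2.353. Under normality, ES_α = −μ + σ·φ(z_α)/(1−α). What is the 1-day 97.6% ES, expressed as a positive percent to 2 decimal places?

8.26%

ES = 3.51% × 2.353 = 8.259%.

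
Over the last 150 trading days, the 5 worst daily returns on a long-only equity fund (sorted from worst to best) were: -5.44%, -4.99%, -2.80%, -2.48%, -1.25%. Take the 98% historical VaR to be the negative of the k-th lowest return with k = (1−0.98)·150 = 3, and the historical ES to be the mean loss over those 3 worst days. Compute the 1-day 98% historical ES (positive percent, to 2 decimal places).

4.41%

The 3 worst returns sum to -13.23%.
ES = −(-13.23%) / 3 = 4.41%.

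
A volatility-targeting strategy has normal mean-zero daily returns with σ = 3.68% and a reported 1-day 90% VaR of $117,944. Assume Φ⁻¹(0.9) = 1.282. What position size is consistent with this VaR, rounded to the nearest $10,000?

VaR as a fraction of value: z·σ = 1.282 × 3.68% = 4.71776%.
Position = $117,944 / 0.0471776 = $2,500,000.

$2,500,000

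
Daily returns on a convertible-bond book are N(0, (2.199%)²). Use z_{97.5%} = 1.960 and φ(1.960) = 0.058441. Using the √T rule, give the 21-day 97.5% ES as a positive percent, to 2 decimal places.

23.56%

σ_{21d} = 2.199% × √21 = 10.077%.
ES multiplier = φ(z)/(1−α) = 0.058441/0.025 = 2.338.
ES = 10.077% × 2.338 = 23.560%.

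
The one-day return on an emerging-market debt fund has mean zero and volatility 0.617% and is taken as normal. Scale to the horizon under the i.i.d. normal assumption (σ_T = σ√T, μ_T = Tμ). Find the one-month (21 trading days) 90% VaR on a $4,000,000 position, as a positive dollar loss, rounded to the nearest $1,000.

$145,000

At 90%, z = 1.282.
σ_{21d} = 0.617% × √21 = 2.827%.
VaR = 1.282 × 2.827% = 3.624%.
On $4,000,000: 0.03624 × $4,000,000 = $144,960.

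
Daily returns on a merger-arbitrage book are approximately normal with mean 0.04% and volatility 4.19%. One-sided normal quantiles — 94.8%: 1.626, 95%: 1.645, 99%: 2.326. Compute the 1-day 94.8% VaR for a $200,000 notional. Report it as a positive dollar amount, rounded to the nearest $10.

VaR = −μ + z·σ = −(0.04%) + 1.626 × 4.19% = 6.773%.
On $200,000: 0.06773 × $200,000 = $13,546.

$13,550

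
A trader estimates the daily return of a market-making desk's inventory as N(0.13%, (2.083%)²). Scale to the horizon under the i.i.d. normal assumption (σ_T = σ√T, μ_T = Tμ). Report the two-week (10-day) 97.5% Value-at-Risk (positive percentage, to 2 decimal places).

At 97.5%, z = 1.960.
σ_{10d} = 2.083% × √10 = 6.587%; μ_{10d} = 10 × 0.13% = 1.300%.
VaR = −(1.300%) + 1.960 × 6.587% = 11.611%.

11.61%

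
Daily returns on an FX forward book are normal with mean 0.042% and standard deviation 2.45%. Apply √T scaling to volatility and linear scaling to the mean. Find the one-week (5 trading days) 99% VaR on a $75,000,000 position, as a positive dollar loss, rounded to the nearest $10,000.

$9,400,000

At 99%, z = 2.326.
σ_{5d} = 2.45% × √5 = 5.478%; μ_{5d} = 5 × 0.042% = 0.210%.
VaR = −(0.210%) + 2.326 × 5.478% = 12.532%.
On $75,000,000: 0.12532 × $75,000,000 = $9,399,000.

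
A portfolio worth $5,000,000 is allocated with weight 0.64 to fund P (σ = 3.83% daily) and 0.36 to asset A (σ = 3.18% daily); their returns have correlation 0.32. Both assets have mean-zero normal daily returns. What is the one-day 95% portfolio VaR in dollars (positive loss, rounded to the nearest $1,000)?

$248,000

σ_p² = 0.64²·3.83² + 0.36²·3.18² + 2·0.32·0.64·0.36·3.83·3.18 = 9.1149 (%²).
σ_p = √9.1149 = 3.019%.
At 95%, z = 1.645.
VaR = 1.645 × 3.019% = 4.966%; on $5,000,000 that is $248,300.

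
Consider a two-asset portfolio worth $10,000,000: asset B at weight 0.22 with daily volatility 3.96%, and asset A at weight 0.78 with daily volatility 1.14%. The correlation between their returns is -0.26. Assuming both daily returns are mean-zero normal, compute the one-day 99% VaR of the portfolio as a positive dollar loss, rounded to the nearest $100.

$249,100

σ_p² = 0.22²·3.96² + 0.78²·1.14² + 2·-0.26·0.22·0.78·3.96·1.14 = 1.1468 (%²).
σ_p = √1.1468 = 1.071%.
At 99%, z = 2.326.
VaR = 2.326 × 1.071% = 2.491%; on $10,000,000 that is $249,100.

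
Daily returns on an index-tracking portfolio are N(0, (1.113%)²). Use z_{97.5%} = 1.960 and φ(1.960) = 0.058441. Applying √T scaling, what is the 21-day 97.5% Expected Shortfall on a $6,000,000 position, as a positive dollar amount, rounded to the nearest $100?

σ_{21d} = 1.113% × √21 = 5.100%.
ES multiplier = φ(z)/(1−α) = 0.058441/0.025 = 2.338.
ES = 5.100% × 2.338 = 11.924%; on $6,000,000: $715,440.

$715,400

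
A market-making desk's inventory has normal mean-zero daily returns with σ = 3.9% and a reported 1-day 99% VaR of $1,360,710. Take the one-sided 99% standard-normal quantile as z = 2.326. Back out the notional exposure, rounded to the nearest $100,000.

VaR as a fraction of value: z·σ = 2.326 × 3.9% = 9.0714%.
Position = $1,360,710 / 0.090714 = $15,000,000.

$15,000,000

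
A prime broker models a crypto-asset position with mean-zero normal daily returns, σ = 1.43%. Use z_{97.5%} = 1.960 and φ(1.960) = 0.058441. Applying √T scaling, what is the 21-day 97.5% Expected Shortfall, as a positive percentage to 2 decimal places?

15.32%

σ_{21d} = 1.43% × √21 = 6.553%.
ES multiplier = φ(z)/(1−α) = 0.058441/0.025 = 2.338.
ES = 6.553% × 2.338 = 15.321%.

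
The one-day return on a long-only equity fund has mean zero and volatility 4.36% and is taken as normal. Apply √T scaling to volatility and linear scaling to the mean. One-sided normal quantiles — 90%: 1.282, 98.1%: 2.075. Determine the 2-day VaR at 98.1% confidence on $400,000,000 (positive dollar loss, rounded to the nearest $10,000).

$51,180,000

σ_{2d} = 4.36% × √2 = 6.166%.
VaR = 2.075 × 6.166% = 12.794%.
On $400,000,000: 0.12794 × $400,000,000 = $51,176,000.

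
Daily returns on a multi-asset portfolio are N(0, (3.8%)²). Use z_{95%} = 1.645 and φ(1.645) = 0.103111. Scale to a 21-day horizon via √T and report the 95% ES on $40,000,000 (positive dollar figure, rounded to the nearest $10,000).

$14,360,000

σ_{21d} = 3.8% × √21 = 17.414%.
ES multiplier = φ(z)/(1−α) = 0.103111/0.05 = 2.062.
ES = 17.414% × 2.062 = 35.908%; on $40,000,000: $14,363,200.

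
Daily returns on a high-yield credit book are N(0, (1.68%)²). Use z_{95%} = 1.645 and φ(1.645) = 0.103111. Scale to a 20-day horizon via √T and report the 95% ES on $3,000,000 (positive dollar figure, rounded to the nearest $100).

σ_{20d} = 1.68% × √20 = 7.513%.
ES multiplier = φ(z)/(1−α) = 0.103111/0.05 = 2.062.
ES = 7.513% × 2.062 = 15.492%; on $3,000,000: $464,760.

$464,800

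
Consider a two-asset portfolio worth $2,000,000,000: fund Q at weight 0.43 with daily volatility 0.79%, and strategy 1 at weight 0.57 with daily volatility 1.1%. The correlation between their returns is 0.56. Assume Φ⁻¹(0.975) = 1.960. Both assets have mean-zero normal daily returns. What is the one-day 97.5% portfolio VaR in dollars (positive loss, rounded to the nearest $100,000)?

$33,900,000

σ_p² = 0.43²·0.79² + 0.57²·1.1² + 2·0.56·0.43·0.57·0.79·1.1 = 0.7471 (%²).
σ_p = √0.7471 = 0.864%.
VaR = 1.960 × 0.864% = 1.693%; on $2,000,000,000 that is $33,860,000.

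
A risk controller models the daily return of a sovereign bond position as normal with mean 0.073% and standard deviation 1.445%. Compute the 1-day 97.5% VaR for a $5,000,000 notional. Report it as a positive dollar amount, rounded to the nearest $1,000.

At 97.5% one-sided, z = 1.960.
VaR = −μ + z·σ = −(0.073%) + 1.960 × 1.445% = 2.759%.
On $5,000,000: 0.02759 × $5,000,000 = $137,950.

$138,000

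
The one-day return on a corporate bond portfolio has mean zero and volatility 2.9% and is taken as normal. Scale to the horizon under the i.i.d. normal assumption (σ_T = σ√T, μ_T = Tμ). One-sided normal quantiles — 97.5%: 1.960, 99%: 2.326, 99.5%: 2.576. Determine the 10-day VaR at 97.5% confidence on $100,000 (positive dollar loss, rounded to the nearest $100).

σ_{10d} = 2.9% × √10 = 9.171%.
VaR = 1.960 × 9.171% = 17.975%.
On $100,000: 0.17975 × $100,000 = $17,975.

$18,000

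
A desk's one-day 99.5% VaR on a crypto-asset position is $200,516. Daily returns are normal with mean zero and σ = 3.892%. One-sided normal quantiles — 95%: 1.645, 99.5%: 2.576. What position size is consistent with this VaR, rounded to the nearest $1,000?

VaR as a fraction of value: z·σ = 2.576 × 3.892% = 10.0258%.
Position = $200,516 / 0.100258 = $2,000,002.

$2,000,000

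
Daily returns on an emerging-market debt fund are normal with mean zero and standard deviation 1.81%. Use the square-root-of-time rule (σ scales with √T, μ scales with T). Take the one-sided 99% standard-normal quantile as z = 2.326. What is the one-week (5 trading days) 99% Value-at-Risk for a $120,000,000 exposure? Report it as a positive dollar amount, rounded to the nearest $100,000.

$11,300,000

σ_{5d} = 1.81% × √5 = 4.047%.
VaR = 2.326 × 4.047% = 9.413%.
On $120,000,000: 0.09413 × $120,000,000 = $11,295,600.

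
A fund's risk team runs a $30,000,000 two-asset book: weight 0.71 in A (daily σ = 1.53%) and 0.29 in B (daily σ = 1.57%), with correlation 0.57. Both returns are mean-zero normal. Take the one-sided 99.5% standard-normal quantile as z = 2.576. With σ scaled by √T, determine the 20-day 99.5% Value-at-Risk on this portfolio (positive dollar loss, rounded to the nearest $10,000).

$4,830,000

σ_p = √(0.71²·1.53² + 0.29²·1.57² + 2·0.57·0.71·0.29·1.53·1.57) = 1.397%.
σ_{20d} = 1.397% × √20 = 6.248%.
VaR = 2.576 × 6.248% = 16.095%; on $30,000,000 that is $4,828,500.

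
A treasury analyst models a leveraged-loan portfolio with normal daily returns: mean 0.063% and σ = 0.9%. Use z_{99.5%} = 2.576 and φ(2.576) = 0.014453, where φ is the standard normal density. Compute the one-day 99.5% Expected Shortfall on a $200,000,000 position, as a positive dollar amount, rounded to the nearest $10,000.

$5,080,000

Tail multiplier: φ(z)/(1−α) = 0.014453 / 0.005 = 2.891.
ES = −(0.063%) + 0.9% × 2.891 = 2.539%.
On $200,000,000: 0.02539 × $200,000,000 = $5,078,000.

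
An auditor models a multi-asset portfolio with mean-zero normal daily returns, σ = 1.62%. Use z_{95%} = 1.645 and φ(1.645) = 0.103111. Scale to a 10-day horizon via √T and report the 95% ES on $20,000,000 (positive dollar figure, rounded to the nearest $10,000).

$2,110,000

σ_{10d} = 1.62% × √10 = 5.123%.
ES multiplier = φ(z)/(1−α) = 0.103111/0.05 = 2.062.
ES = 5.123% × 2.062 = 10.564%; on $20,000,000: $2,112,800.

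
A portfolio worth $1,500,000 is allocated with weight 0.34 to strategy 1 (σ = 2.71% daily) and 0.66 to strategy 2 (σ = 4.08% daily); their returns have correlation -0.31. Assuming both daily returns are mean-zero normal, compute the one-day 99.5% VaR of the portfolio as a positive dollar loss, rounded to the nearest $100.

$99,000

σ_p² = 0.34²·2.71² + 0.66²·4.08² + 2·-0.31·0.34·0.66·2.71·4.08 = 6.5618 (%²).
σ_p = √6.5618 = 2.562%.
At 99.5%, z = 2.576.
VaR = 2.576 × 2.562% = 6.600%; on $1,500,000 that is $99,000.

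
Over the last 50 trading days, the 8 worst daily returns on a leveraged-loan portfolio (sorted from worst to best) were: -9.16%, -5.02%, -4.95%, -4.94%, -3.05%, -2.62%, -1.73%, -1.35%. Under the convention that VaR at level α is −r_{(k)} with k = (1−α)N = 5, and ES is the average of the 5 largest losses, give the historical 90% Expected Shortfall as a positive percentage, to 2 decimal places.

5.42%

The 5 worst returns sum to -27.12%.
ES = −(-27.12%) / 5 = 5.424% ≈ 5.42%.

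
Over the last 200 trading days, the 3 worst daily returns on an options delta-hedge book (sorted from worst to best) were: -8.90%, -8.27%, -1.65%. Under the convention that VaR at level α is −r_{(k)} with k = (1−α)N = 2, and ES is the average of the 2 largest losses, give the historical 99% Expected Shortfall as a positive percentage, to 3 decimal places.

8.585%

The 2 worst returns sum to -17.17%.
ES = −(-17.17%) / 2 = 8.585%.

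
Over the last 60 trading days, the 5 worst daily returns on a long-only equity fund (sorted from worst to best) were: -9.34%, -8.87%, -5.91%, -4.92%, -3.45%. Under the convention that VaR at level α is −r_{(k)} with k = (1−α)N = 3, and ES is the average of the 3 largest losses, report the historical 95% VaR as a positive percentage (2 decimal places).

5.91%

k = 3; the 3rd lowest return is -5.91%, so VaR = 5.91%.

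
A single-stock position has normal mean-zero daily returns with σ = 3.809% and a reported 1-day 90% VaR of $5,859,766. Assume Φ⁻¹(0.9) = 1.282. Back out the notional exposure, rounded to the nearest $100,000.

$120,000,000

VaR as a fraction of value: z·σ = 1.282 × 3.809% = 4.88314%.
Position = $5,859,766 / 0.0488314 = $120,000,008.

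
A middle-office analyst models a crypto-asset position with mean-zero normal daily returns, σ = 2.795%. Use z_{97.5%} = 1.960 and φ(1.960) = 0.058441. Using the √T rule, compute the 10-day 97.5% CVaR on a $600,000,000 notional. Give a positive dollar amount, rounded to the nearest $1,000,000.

$124,000,000

σ_{10d} = 2.795% × √10 = 8.839%.
ES multiplier = φ(z)/(1−α) = 0.058441/0.025 = 2.338.
ES = 8.839% × 2.338 = 20.666%; on $600,000,000: $123,996,000.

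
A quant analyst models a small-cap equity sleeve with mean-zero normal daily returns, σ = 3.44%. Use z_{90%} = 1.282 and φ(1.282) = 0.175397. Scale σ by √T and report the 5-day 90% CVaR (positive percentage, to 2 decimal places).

13.49%

σ_{5d} = 3.44% × √5 = 7.692%.
ES multiplier = φ(z)/(1−α) = 0.175397/0.1 = 1.754.
ES = 7.692% × 1.754 = 13.492%.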